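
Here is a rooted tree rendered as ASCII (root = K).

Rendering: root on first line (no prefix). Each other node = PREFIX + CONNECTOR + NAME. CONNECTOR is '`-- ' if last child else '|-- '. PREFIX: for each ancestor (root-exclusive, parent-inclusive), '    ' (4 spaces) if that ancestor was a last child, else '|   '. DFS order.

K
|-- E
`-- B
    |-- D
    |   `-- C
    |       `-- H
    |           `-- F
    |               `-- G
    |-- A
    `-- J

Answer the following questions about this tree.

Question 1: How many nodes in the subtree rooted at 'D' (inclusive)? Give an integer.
Answer: 5

Derivation:
Subtree rooted at D contains: C, D, F, G, H
Count = 5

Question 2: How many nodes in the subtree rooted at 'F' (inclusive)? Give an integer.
Subtree rooted at F contains: F, G
Count = 2

Answer: 2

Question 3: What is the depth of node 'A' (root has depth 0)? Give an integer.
Answer: 2

Derivation:
Path from root to A: K -> B -> A
Depth = number of edges = 2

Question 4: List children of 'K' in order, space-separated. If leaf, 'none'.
Node K's children (from adjacency): E, B

Answer: E B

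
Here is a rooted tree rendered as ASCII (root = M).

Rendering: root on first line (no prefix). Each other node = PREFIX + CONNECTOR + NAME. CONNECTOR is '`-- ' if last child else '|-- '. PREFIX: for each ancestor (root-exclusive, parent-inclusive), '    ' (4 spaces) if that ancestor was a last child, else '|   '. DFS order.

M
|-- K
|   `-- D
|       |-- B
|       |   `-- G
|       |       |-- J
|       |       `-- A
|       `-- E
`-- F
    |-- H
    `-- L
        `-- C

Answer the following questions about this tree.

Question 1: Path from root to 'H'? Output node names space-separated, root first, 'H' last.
Answer: M F H

Derivation:
Walk down from root: M -> F -> H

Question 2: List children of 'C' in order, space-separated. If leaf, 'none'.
Node C's children (from adjacency): (leaf)

Answer: none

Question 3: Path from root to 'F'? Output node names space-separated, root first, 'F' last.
Walk down from root: M -> F

Answer: M F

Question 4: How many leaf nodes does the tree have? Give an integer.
Leaves (nodes with no children): A, C, E, H, J

Answer: 5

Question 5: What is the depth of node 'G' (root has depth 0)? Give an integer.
Path from root to G: M -> K -> D -> B -> G
Depth = number of edges = 4

Answer: 4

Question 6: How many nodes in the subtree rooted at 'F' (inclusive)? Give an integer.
Answer: 4

Derivation:
Subtree rooted at F contains: C, F, H, L
Count = 4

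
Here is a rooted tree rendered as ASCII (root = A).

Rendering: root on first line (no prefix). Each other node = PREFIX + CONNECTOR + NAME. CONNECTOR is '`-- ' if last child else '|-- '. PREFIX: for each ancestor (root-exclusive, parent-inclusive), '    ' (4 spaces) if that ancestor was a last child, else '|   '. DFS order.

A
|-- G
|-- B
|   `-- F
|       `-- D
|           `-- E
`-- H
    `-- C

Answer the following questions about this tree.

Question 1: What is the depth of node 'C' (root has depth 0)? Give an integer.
Path from root to C: A -> H -> C
Depth = number of edges = 2

Answer: 2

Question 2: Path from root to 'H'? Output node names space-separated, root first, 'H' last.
Walk down from root: A -> H

Answer: A H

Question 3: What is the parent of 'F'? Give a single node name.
Answer: B

Derivation:
Scan adjacency: F appears as child of B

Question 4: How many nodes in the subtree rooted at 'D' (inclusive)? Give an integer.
Subtree rooted at D contains: D, E
Count = 2

Answer: 2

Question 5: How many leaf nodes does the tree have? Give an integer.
Answer: 3

Derivation:
Leaves (nodes with no children): C, E, G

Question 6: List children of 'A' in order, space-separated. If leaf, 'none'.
Node A's children (from adjacency): G, B, H

Answer: G B H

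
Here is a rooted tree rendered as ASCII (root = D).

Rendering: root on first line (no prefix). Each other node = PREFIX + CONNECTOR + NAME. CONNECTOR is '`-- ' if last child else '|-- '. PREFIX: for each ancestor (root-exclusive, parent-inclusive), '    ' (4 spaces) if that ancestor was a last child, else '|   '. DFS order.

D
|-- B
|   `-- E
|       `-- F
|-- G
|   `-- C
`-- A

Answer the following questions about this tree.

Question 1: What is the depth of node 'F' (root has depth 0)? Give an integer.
Answer: 3

Derivation:
Path from root to F: D -> B -> E -> F
Depth = number of edges = 3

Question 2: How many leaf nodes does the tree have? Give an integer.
Answer: 3

Derivation:
Leaves (nodes with no children): A, C, F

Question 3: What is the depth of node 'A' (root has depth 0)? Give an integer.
Answer: 1

Derivation:
Path from root to A: D -> A
Depth = number of edges = 1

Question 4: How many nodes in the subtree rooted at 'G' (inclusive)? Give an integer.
Subtree rooted at G contains: C, G
Count = 2

Answer: 2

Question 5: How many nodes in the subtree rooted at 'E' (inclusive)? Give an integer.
Subtree rooted at E contains: E, F
Count = 2

Answer: 2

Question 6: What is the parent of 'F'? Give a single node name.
Scan adjacency: F appears as child of E

Answer: E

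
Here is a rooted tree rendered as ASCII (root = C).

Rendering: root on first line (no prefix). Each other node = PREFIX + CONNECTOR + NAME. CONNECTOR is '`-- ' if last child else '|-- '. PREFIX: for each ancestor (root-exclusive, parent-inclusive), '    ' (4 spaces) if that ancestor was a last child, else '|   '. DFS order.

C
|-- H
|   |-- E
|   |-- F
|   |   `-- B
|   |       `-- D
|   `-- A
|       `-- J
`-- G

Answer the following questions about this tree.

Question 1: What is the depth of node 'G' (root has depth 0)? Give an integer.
Answer: 1

Derivation:
Path from root to G: C -> G
Depth = number of edges = 1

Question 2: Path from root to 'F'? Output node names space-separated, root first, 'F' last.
Answer: C H F

Derivation:
Walk down from root: C -> H -> F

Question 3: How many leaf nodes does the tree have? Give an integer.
Leaves (nodes with no children): D, E, G, J

Answer: 4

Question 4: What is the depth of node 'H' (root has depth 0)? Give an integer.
Answer: 1

Derivation:
Path from root to H: C -> H
Depth = number of edges = 1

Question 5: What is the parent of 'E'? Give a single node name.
Scan adjacency: E appears as child of H

Answer: H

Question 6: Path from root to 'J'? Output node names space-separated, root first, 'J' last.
Walk down from root: C -> H -> A -> J

Answer: C H A J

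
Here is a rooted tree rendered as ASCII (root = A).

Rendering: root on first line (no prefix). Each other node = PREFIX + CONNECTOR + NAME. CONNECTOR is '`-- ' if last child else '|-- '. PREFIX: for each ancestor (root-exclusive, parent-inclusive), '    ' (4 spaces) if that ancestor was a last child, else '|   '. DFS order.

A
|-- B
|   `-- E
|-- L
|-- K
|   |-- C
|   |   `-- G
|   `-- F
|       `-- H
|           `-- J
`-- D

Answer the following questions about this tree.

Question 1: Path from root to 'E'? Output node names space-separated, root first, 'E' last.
Walk down from root: A -> B -> E

Answer: A B E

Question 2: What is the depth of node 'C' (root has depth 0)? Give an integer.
Answer: 2

Derivation:
Path from root to C: A -> K -> C
Depth = number of edges = 2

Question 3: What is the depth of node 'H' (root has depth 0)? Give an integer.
Answer: 3

Derivation:
Path from root to H: A -> K -> F -> H
Depth = number of edges = 3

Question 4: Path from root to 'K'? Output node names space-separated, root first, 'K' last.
Answer: A K

Derivation:
Walk down from root: A -> K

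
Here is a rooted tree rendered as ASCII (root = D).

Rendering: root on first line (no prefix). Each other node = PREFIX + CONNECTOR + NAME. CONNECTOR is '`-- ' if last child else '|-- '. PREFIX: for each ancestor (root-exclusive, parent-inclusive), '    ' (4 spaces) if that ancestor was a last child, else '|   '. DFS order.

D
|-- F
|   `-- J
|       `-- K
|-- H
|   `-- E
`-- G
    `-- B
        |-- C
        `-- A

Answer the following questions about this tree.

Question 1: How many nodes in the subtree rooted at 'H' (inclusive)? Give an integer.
Answer: 2

Derivation:
Subtree rooted at H contains: E, H
Count = 2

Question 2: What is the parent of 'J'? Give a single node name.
Scan adjacency: J appears as child of F

Answer: F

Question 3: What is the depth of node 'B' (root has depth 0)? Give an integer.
Path from root to B: D -> G -> B
Depth = number of edges = 2

Answer: 2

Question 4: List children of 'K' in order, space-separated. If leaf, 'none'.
Node K's children (from adjacency): (leaf)

Answer: none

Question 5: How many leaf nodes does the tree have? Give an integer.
Leaves (nodes with no children): A, C, E, K

Answer: 4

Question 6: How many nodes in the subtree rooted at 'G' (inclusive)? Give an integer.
Answer: 4

Derivation:
Subtree rooted at G contains: A, B, C, G
Count = 4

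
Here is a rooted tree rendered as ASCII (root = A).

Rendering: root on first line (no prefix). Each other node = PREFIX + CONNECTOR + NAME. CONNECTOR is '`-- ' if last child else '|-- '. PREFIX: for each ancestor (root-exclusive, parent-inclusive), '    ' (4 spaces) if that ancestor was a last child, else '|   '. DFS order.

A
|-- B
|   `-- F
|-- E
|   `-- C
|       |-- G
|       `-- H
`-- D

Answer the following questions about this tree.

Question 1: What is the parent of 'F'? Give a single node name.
Scan adjacency: F appears as child of B

Answer: B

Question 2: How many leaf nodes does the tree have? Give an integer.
Leaves (nodes with no children): D, F, G, H

Answer: 4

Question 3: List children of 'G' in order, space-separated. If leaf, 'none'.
Answer: none

Derivation:
Node G's children (from adjacency): (leaf)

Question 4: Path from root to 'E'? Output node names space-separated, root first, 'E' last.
Walk down from root: A -> E

Answer: A E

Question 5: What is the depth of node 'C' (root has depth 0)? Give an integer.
Path from root to C: A -> E -> C
Depth = number of edges = 2

Answer: 2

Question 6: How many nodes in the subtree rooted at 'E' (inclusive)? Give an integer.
Subtree rooted at E contains: C, E, G, H
Count = 4

Answer: 4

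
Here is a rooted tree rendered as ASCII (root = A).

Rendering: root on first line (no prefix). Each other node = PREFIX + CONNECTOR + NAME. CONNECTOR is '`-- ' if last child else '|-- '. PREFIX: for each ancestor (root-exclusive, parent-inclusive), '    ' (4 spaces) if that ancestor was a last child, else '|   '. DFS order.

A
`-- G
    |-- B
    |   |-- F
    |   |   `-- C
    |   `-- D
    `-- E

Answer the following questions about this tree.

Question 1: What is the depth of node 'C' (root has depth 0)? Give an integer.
Path from root to C: A -> G -> B -> F -> C
Depth = number of edges = 4

Answer: 4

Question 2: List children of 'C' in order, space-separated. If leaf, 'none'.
Answer: none

Derivation:
Node C's children (from adjacency): (leaf)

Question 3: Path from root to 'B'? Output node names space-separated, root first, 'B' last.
Answer: A G B

Derivation:
Walk down from root: A -> G -> B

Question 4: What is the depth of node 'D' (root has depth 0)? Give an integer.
Answer: 3

Derivation:
Path from root to D: A -> G -> B -> D
Depth = number of edges = 3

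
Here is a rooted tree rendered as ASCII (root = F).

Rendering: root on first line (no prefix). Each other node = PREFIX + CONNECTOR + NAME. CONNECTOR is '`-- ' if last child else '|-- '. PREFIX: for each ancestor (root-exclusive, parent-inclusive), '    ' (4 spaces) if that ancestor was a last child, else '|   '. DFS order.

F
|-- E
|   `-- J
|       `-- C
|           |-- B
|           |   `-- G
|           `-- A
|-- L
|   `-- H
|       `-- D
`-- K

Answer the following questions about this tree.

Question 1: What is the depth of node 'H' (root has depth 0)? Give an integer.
Answer: 2

Derivation:
Path from root to H: F -> L -> H
Depth = number of edges = 2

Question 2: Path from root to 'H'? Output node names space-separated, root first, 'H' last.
Walk down from root: F -> L -> H

Answer: F L H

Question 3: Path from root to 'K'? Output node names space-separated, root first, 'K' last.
Answer: F K

Derivation:
Walk down from root: F -> K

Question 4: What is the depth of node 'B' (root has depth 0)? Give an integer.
Answer: 4

Derivation:
Path from root to B: F -> E -> J -> C -> B
Depth = number of edges = 4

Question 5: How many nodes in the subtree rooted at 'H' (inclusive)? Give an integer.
Answer: 2

Derivation:
Subtree rooted at H contains: D, H
Count = 2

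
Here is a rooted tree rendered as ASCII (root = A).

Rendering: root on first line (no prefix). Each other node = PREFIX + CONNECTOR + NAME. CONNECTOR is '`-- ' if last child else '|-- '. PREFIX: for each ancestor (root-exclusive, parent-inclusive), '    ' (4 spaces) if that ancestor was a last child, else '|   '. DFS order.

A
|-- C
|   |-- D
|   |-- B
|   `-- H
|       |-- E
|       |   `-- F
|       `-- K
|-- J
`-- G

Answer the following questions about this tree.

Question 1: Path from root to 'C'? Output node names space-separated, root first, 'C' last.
Walk down from root: A -> C

Answer: A C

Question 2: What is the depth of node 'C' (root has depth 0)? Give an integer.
Answer: 1

Derivation:
Path from root to C: A -> C
Depth = number of edges = 1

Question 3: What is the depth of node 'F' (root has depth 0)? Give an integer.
Path from root to F: A -> C -> H -> E -> F
Depth = number of edges = 4

Answer: 4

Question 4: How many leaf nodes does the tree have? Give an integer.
Leaves (nodes with no children): B, D, F, G, J, K

Answer: 6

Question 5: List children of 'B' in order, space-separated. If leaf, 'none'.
Answer: none

Derivation:
Node B's children (from adjacency): (leaf)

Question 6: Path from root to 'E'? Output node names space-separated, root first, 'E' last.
Answer: A C H E

Derivation:
Walk down from root: A -> C -> H -> E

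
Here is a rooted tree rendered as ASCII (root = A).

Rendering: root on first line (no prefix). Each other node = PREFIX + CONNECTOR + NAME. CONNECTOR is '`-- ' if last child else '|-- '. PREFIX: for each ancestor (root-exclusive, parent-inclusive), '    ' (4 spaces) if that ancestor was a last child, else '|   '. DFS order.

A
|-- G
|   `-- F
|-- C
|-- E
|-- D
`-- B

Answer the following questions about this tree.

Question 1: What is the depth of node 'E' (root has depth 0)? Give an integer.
Path from root to E: A -> E
Depth = number of edges = 1

Answer: 1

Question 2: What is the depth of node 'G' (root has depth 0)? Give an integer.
Path from root to G: A -> G
Depth = number of edges = 1

Answer: 1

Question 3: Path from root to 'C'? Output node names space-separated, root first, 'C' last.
Answer: A C

Derivation:
Walk down from root: A -> C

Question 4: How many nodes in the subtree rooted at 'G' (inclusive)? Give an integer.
Subtree rooted at G contains: F, G
Count = 2

Answer: 2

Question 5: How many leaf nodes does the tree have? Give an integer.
Answer: 5

Derivation:
Leaves (nodes with no children): B, C, D, E, F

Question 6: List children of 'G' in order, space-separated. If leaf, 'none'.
Answer: F

Derivation:
Node G's children (from adjacency): F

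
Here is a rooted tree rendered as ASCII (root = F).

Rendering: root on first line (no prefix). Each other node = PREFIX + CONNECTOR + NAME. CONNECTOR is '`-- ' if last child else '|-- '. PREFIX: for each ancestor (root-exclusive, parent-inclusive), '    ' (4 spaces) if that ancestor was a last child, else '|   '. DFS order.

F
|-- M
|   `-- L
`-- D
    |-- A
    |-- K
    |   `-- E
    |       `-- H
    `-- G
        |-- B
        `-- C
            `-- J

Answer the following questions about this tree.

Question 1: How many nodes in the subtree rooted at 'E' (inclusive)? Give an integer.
Subtree rooted at E contains: E, H
Count = 2

Answer: 2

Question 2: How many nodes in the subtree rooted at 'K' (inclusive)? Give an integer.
Answer: 3

Derivation:
Subtree rooted at K contains: E, H, K
Count = 3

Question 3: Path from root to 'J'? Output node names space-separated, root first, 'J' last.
Answer: F D G C J

Derivation:
Walk down from root: F -> D -> G -> C -> J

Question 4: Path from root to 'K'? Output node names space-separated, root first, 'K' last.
Answer: F D K

Derivation:
Walk down from root: F -> D -> K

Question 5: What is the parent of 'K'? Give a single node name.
Scan adjacency: K appears as child of D

Answer: D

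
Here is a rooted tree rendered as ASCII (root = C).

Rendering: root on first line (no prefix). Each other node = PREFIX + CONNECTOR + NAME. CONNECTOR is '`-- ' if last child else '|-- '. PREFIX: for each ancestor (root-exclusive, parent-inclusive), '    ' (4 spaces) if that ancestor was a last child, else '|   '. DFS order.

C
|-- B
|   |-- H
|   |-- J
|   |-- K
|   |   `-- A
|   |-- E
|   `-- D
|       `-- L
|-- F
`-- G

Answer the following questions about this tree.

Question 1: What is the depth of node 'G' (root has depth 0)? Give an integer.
Path from root to G: C -> G
Depth = number of edges = 1

Answer: 1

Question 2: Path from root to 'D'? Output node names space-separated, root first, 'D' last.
Answer: C B D

Derivation:
Walk down from root: C -> B -> D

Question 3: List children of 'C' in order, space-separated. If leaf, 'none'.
Answer: B F G

Derivation:
Node C's children (from adjacency): B, F, G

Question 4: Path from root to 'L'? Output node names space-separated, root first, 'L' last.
Answer: C B D L

Derivation:
Walk down from root: C -> B -> D -> L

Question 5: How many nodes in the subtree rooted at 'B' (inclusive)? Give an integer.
Answer: 8

Derivation:
Subtree rooted at B contains: A, B, D, E, H, J, K, L
Count = 8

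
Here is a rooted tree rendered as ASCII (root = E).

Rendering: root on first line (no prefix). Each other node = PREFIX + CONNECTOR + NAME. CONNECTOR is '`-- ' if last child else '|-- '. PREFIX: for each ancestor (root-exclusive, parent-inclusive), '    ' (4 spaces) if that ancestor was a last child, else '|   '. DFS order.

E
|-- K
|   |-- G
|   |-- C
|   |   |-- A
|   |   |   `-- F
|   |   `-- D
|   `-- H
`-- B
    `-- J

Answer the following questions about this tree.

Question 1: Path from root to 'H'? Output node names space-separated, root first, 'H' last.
Walk down from root: E -> K -> H

Answer: E K H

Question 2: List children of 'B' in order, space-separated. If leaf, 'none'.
Node B's children (from adjacency): J

Answer: J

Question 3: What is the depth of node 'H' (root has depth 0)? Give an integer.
Path from root to H: E -> K -> H
Depth = number of edges = 2

Answer: 2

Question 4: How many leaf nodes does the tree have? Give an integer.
Leaves (nodes with no children): D, F, G, H, J

Answer: 5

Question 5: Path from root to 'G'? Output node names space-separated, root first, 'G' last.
Walk down from root: E -> K -> G

Answer: E K G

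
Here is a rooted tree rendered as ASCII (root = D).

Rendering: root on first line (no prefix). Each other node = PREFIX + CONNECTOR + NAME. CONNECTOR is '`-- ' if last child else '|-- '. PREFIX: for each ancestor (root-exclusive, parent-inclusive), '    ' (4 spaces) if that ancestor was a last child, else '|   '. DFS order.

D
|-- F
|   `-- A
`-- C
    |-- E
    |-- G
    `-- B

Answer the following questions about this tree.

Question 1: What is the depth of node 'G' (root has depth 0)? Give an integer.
Answer: 2

Derivation:
Path from root to G: D -> C -> G
Depth = number of edges = 2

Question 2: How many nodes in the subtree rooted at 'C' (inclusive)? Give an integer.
Answer: 4

Derivation:
Subtree rooted at C contains: B, C, E, G
Count = 4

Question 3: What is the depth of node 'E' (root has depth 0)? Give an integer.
Answer: 2

Derivation:
Path from root to E: D -> C -> E
Depth = number of edges = 2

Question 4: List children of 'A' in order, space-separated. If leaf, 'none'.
Node A's children (from adjacency): (leaf)

Answer: none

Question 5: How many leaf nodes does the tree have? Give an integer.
Answer: 4

Derivation:
Leaves (nodes with no children): A, B, E, G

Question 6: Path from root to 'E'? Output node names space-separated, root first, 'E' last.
Answer: D C E

Derivation:
Walk down from root: D -> C -> E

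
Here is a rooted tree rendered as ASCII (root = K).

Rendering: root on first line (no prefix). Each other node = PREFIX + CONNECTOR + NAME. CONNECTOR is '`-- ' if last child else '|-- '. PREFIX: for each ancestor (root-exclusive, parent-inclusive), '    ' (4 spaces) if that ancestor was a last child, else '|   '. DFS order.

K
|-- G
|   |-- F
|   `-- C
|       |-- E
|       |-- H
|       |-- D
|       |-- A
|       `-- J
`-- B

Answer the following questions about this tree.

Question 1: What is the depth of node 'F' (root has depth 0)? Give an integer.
Answer: 2

Derivation:
Path from root to F: K -> G -> F
Depth = number of edges = 2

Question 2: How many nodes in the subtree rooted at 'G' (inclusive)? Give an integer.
Answer: 8

Derivation:
Subtree rooted at G contains: A, C, D, E, F, G, H, J
Count = 8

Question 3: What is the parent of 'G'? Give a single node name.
Scan adjacency: G appears as child of K

Answer: K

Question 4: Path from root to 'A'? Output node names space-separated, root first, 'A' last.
Walk down from root: K -> G -> C -> A

Answer: K G C A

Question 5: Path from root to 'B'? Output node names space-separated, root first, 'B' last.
Answer: K B

Derivation:
Walk down from root: K -> B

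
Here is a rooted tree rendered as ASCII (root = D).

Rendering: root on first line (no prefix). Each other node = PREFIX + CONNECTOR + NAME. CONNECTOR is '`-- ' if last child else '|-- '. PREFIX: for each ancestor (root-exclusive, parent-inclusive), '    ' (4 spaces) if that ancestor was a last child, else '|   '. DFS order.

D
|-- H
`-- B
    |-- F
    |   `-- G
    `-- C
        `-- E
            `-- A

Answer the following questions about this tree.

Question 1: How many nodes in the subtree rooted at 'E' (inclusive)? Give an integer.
Answer: 2

Derivation:
Subtree rooted at E contains: A, E
Count = 2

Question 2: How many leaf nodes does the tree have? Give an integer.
Answer: 3

Derivation:
Leaves (nodes with no children): A, G, H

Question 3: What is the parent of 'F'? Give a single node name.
Scan adjacency: F appears as child of B

Answer: B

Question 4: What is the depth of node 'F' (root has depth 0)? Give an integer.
Path from root to F: D -> B -> F
Depth = number of edges = 2

Answer: 2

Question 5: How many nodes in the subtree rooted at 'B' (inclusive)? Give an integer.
Subtree rooted at B contains: A, B, C, E, F, G
Count = 6

Answer: 6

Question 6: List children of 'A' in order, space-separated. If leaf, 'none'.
Answer: none

Derivation:
Node A's children (from adjacency): (leaf)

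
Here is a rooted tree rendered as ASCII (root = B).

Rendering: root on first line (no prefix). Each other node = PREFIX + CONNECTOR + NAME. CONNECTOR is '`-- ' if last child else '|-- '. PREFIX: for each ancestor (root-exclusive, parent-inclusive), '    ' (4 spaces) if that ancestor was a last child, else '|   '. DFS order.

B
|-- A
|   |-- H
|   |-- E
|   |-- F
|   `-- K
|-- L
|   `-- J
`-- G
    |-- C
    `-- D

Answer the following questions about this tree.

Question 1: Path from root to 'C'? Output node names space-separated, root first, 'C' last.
Answer: B G C

Derivation:
Walk down from root: B -> G -> C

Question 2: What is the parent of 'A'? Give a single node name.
Scan adjacency: A appears as child of B

Answer: B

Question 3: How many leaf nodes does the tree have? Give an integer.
Answer: 7

Derivation:
Leaves (nodes with no children): C, D, E, F, H, J, K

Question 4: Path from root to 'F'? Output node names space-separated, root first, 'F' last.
Walk down from root: B -> A -> F

Answer: B A F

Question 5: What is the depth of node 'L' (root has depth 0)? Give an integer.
Answer: 1

Derivation:
Path from root to L: B -> L
Depth = number of edges = 1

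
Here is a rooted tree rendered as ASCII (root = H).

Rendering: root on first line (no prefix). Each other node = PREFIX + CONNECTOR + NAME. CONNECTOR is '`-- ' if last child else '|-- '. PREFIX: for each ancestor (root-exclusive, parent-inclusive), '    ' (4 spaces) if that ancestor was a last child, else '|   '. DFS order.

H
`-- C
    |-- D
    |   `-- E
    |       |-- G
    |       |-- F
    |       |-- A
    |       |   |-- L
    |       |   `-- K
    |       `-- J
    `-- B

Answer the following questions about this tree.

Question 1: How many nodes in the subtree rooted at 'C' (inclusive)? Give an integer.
Subtree rooted at C contains: A, B, C, D, E, F, G, J, K, L
Count = 10

Answer: 10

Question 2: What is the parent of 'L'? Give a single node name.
Answer: A

Derivation:
Scan adjacency: L appears as child of A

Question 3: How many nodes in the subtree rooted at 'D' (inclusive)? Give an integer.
Subtree rooted at D contains: A, D, E, F, G, J, K, L
Count = 8

Answer: 8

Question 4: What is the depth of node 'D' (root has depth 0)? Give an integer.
Answer: 2

Derivation:
Path from root to D: H -> C -> D
Depth = number of edges = 2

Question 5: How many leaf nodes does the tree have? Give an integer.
Answer: 6

Derivation:
Leaves (nodes with no children): B, F, G, J, K, L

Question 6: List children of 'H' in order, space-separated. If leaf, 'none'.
Node H's children (from adjacency): C

Answer: C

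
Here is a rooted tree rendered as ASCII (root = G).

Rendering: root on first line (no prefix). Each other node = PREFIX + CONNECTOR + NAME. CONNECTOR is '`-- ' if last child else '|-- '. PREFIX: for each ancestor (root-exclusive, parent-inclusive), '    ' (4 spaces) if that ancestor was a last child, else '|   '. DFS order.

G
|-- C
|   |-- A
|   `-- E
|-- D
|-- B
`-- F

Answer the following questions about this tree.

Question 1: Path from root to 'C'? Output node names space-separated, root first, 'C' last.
Walk down from root: G -> C

Answer: G C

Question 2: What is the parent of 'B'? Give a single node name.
Answer: G

Derivation:
Scan adjacency: B appears as child of G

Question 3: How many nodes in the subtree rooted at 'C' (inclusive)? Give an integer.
Subtree rooted at C contains: A, C, E
Count = 3

Answer: 3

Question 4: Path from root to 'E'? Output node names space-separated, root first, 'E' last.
Walk down from root: G -> C -> E

Answer: G C E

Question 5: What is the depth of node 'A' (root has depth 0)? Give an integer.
Path from root to A: G -> C -> A
Depth = number of edges = 2

Answer: 2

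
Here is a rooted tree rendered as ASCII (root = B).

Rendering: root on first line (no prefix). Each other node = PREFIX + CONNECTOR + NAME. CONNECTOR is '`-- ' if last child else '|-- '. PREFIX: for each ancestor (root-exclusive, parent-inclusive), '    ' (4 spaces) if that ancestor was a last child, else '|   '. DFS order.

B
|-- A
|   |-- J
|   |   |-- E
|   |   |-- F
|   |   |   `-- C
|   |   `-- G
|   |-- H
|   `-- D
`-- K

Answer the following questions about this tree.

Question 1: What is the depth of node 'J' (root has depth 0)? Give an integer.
Answer: 2

Derivation:
Path from root to J: B -> A -> J
Depth = number of edges = 2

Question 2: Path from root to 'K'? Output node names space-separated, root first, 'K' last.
Answer: B K

Derivation:
Walk down from root: B -> K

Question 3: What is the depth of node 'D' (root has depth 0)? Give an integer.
Answer: 2

Derivation:
Path from root to D: B -> A -> D
Depth = number of edges = 2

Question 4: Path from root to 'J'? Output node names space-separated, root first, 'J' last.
Answer: B A J

Derivation:
Walk down from root: B -> A -> J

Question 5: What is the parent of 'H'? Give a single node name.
Scan adjacency: H appears as child of A

Answer: A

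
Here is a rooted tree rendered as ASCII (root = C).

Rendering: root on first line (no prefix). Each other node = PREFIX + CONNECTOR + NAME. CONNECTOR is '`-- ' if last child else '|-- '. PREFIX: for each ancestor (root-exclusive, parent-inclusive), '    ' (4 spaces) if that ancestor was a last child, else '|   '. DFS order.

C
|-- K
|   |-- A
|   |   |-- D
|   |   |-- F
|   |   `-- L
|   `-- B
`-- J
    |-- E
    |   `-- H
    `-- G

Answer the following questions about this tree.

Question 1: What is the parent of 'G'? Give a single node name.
Scan adjacency: G appears as child of J

Answer: J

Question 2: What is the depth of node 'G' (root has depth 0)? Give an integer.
Answer: 2

Derivation:
Path from root to G: C -> J -> G
Depth = number of edges = 2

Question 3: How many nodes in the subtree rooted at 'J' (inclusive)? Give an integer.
Answer: 4

Derivation:
Subtree rooted at J contains: E, G, H, J
Count = 4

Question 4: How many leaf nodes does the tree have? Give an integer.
Answer: 6

Derivation:
Leaves (nodes with no children): B, D, F, G, H, L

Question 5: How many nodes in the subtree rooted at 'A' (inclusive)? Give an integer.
Subtree rooted at A contains: A, D, F, L
Count = 4

Answer: 4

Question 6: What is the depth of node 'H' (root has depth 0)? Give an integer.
Answer: 3

Derivation:
Path from root to H: C -> J -> E -> H
Depth = number of edges = 3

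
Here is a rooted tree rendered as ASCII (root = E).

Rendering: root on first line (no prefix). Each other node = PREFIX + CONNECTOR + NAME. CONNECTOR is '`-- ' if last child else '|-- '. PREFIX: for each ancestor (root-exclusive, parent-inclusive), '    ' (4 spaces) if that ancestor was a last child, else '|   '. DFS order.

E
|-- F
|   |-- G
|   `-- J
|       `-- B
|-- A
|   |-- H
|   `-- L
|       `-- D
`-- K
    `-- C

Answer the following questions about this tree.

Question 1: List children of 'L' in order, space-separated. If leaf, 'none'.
Answer: D

Derivation:
Node L's children (from adjacency): D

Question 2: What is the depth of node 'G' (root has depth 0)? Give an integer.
Answer: 2

Derivation:
Path from root to G: E -> F -> G
Depth = number of edges = 2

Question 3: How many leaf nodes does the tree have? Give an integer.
Answer: 5

Derivation:
Leaves (nodes with no children): B, C, D, G, H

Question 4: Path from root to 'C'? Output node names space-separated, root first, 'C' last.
Answer: E K C

Derivation:
Walk down from root: E -> K -> C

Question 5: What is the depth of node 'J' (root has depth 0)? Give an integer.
Answer: 2

Derivation:
Path from root to J: E -> F -> J
Depth = number of edges = 2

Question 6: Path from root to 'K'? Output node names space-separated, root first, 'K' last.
Answer: E K

Derivation:
Walk down from root: E -> K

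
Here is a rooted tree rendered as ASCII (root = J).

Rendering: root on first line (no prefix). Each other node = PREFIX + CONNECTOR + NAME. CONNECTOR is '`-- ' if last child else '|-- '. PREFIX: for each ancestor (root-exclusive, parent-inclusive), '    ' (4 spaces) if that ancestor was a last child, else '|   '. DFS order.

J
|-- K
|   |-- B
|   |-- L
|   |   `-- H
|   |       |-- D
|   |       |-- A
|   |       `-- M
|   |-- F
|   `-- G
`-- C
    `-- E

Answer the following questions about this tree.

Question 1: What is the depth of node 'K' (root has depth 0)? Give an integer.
Answer: 1

Derivation:
Path from root to K: J -> K
Depth = number of edges = 1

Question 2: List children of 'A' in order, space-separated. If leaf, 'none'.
Answer: none

Derivation:
Node A's children (from adjacency): (leaf)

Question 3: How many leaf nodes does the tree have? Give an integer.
Answer: 7

Derivation:
Leaves (nodes with no children): A, B, D, E, F, G, M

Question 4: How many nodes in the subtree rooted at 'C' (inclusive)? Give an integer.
Answer: 2

Derivation:
Subtree rooted at C contains: C, E
Count = 2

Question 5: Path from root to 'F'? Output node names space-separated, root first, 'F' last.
Answer: J K F

Derivation:
Walk down from root: J -> K -> F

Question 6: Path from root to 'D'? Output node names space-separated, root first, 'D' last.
Answer: J K L H D

Derivation:
Walk down from root: J -> K -> L -> H -> D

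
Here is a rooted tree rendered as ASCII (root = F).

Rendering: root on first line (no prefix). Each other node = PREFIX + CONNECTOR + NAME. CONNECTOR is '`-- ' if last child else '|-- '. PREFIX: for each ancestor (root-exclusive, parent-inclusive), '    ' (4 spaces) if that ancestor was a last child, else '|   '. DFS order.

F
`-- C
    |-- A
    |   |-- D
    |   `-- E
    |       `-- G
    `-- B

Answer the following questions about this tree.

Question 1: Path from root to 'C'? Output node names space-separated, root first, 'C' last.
Walk down from root: F -> C

Answer: F C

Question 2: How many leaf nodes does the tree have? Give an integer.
Leaves (nodes with no children): B, D, G

Answer: 3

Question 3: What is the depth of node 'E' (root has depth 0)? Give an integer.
Answer: 3

Derivation:
Path from root to E: F -> C -> A -> E
Depth = number of edges = 3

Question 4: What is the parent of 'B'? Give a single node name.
Scan adjacency: B appears as child of C

Answer: C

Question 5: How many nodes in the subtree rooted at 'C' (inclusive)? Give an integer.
Answer: 6

Derivation:
Subtree rooted at C contains: A, B, C, D, E, G
Count = 6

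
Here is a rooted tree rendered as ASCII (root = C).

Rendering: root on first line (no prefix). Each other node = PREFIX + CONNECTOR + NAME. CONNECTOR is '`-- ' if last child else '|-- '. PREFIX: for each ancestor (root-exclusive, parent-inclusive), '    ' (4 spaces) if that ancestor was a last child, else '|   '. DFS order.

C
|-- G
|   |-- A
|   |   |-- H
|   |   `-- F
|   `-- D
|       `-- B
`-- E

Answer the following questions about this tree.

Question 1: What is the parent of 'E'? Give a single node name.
Scan adjacency: E appears as child of C

Answer: C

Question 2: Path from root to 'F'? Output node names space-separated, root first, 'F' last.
Walk down from root: C -> G -> A -> F

Answer: C G A F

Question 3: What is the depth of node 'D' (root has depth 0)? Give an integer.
Answer: 2

Derivation:
Path from root to D: C -> G -> D
Depth = number of edges = 2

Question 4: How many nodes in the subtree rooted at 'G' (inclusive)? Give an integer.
Answer: 6

Derivation:
Subtree rooted at G contains: A, B, D, F, G, H
Count = 6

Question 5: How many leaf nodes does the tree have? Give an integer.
Leaves (nodes with no children): B, E, F, H

Answer: 4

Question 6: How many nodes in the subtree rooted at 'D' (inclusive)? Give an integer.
Subtree rooted at D contains: B, D
Count = 2

Answer: 2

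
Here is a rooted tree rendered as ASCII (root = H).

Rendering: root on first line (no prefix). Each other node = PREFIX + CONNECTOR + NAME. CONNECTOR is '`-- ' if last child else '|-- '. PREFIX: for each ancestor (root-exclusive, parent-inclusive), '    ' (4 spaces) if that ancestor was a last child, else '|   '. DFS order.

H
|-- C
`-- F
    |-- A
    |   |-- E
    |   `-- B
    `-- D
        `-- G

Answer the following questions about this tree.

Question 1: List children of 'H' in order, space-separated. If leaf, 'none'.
Node H's children (from adjacency): C, F

Answer: C F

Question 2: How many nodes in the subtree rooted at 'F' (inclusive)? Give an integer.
Answer: 6

Derivation:
Subtree rooted at F contains: A, B, D, E, F, G
Count = 6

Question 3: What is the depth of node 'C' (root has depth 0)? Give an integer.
Answer: 1

Derivation:
Path from root to C: H -> C
Depth = number of edges = 1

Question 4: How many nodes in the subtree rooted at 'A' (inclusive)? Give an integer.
Answer: 3

Derivation:
Subtree rooted at A contains: A, B, E
Count = 3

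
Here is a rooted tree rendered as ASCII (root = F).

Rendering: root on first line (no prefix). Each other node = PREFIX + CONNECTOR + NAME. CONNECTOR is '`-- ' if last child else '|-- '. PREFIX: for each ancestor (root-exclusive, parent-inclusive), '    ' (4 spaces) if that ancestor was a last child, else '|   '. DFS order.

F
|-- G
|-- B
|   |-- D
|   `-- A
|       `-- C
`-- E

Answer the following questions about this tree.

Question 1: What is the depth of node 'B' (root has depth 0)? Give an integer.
Path from root to B: F -> B
Depth = number of edges = 1

Answer: 1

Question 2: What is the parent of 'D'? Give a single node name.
Scan adjacency: D appears as child of B

Answer: B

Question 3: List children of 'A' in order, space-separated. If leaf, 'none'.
Node A's children (from adjacency): C

Answer: C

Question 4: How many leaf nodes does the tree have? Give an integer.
Leaves (nodes with no children): C, D, E, G

Answer: 4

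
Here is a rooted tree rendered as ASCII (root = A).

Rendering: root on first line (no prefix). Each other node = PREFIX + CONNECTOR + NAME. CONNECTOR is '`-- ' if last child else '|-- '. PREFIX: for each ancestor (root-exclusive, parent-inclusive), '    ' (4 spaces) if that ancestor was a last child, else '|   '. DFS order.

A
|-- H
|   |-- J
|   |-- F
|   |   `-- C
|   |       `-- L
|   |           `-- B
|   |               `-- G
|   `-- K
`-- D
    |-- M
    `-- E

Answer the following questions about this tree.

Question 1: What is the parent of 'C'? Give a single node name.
Scan adjacency: C appears as child of F

Answer: F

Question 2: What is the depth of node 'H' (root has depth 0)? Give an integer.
Path from root to H: A -> H
Depth = number of edges = 1

Answer: 1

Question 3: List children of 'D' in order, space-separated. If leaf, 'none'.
Node D's children (from adjacency): M, E

Answer: M E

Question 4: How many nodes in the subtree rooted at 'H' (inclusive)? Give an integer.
Answer: 8

Derivation:
Subtree rooted at H contains: B, C, F, G, H, J, K, L
Count = 8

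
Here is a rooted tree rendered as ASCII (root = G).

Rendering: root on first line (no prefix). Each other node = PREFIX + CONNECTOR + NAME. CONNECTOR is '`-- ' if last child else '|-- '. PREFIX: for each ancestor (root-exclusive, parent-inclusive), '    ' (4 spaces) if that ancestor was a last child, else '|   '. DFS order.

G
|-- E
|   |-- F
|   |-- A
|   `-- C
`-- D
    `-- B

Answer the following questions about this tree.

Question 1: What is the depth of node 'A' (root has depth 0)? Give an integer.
Path from root to A: G -> E -> A
Depth = number of edges = 2

Answer: 2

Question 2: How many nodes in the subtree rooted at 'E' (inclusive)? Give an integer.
Answer: 4

Derivation:
Subtree rooted at E contains: A, C, E, F
Count = 4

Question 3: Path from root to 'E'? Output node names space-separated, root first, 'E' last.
Walk down from root: G -> E

Answer: G E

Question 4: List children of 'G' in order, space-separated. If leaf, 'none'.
Node G's children (from adjacency): E, D

Answer: E D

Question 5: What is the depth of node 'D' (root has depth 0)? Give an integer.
Path from root to D: G -> D
Depth = number of edges = 1

Answer: 1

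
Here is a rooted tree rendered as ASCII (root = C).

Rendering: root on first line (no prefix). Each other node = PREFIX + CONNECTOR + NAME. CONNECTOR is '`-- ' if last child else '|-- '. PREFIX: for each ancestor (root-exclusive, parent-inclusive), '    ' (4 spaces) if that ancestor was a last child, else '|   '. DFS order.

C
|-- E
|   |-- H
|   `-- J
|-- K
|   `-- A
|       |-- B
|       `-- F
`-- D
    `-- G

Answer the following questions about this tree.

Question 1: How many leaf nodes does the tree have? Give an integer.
Answer: 5

Derivation:
Leaves (nodes with no children): B, F, G, H, J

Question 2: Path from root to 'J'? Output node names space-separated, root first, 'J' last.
Walk down from root: C -> E -> J

Answer: C E J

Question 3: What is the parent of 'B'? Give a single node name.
Answer: A

Derivation:
Scan adjacency: B appears as child of A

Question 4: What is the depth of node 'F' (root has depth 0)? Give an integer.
Answer: 3

Derivation:
Path from root to F: C -> K -> A -> F
Depth = number of edges = 3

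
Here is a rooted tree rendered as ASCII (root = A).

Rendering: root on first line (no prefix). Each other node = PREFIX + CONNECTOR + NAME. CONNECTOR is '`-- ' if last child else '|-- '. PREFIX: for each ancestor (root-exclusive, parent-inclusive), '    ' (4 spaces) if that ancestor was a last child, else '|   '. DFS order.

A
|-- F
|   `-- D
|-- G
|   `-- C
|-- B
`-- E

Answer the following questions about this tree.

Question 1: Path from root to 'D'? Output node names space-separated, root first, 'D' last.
Answer: A F D

Derivation:
Walk down from root: A -> F -> D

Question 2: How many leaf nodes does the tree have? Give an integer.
Answer: 4

Derivation:
Leaves (nodes with no children): B, C, D, E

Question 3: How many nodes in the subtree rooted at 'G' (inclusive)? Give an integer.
Answer: 2

Derivation:
Subtree rooted at G contains: C, G
Count = 2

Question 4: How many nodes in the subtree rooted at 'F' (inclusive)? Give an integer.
Answer: 2

Derivation:
Subtree rooted at F contains: D, F
Count = 2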